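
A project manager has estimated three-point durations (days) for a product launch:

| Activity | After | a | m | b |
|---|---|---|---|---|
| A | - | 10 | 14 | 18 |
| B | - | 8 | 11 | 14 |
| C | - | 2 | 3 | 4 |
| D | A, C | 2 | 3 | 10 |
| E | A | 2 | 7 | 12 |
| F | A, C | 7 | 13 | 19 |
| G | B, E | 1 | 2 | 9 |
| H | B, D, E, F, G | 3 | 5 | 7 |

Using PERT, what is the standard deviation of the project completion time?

2.49 days

te_A = (10 + 4·14 + 18)/6 = 84/6 = 14; σ²_A = ((18−10)/6)² = 1.778
te_B = (8 + 4·11 + 14)/6 = 66/6 = 11; σ²_B = ((14−8)/6)² = 1.000
te_C = (2 + 4·3 + 4)/6 = 18/6 = 3; σ²_C = ((4−2)/6)² = 0.111
te_D = (2 + 4·3 + 10)/6 = 24/6 = 4; σ²_D = ((10−2)/6)² = 1.778
te_E = (2 + 4·7 + 12)/6 = 42/6 = 7; σ²_E = ((12−2)/6)² = 2.778
te_F = (7 + 4·13 + 19)/6 = 78/6 = 13; σ²_F = ((19−7)/6)² = 4.000
te_G = (1 + 4·2 + 9)/6 = 18/6 = 3; σ²_G = ((9−1)/6)² = 1.778
te_H = (3 + 4·5 + 7)/6 = 30/6 = 5; σ²_H = ((7−3)/6)² = 0.444

Forward pass:
ES_A = 0; EF_A = 14
ES_B = 0; EF_B = 11
ES_C = 0; EF_C = 3
ES_D = max(EF_A=14, EF_C=3) = 14; EF_D = 14+4 = 18
ES_E = 14; EF_E = 14+7 = 21
ES_F = max(EF_A=14, EF_C=3) = 14; EF_F = 14+13 = 27
ES_G = max(EF_B=11, EF_E=21) = 21; EF_G = 21+3 = 24
ES_H = max(EF_B=11, EF_D=18, EF_E=21, EF_F=27, EF_G=24) = 27; EF_H = 27+5 = 32
Expected project duration μ = 32 days. Critical path: A → F → H.

Variance along critical path = 1.778 + 4.000 + 0.444 = 6.222
σ = √6.222 = 2.494 days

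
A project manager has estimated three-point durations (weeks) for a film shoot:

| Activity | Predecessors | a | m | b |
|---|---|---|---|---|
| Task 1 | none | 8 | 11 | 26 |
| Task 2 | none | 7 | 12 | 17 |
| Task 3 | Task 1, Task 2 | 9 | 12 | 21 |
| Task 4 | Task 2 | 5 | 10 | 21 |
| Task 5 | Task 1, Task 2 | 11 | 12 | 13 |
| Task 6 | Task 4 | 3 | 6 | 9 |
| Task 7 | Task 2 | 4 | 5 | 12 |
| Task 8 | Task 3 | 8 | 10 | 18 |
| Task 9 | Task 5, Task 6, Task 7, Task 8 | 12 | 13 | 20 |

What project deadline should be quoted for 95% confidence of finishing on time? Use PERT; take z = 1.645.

te_Task 1 = (8 + 4·11 + 26)/6 = 78/6 = 13; σ²_Task 1 = ((26−8)/6)² = 9.000
te_Task 2 = (7 + 4·12 + 17)/6 = 72/6 = 12; σ²_Task 2 = ((17−7)/6)² = 2.778
te_Task 3 = (9 + 4·12 + 21)/6 = 78/6 = 13; σ²_Task 3 = ((21−9)/6)² = 4.000
te_Task 4 = (5 + 4·10 + 21)/6 = 66/6 = 11; σ²_Task 4 = ((21−5)/6)² = 7.111
te_Task 5 = (11 + 4·12 + 13)/6 = 72/6 = 12; σ²_Task 5 = ((13−11)/6)² = 0.111
te_Task 6 = (3 + 4·6 + 9)/6 = 36/6 = 6; σ²_Task 6 = ((9−3)/6)² = 1.000
te_Task 7 = (4 + 4·5 + 12)/6 = 36/6 = 6; σ²_Task 7 = ((12−4)/6)² = 1.778
te_Task 8 = (8 + 4·10 + 18)/6 = 66/6 = 11; σ²_Task 8 = ((18−8)/6)² = 2.778
te_Task 9 = (12 + 4·13 + 20)/6 = 84/6 = 14; σ²_Task 9 = ((20−12)/6)² = 1.778

Forward pass:
ES_Task 1 = 0; EF_Task 1 = 13
ES_Task 2 = 0; EF_Task 2 = 12
ES_Task 3 = max(EF_Task 1=13, EF_Task 2=12) = 13; EF_Task 3 = 13+13 = 26
ES_Task 4 = 12; EF_Task 4 = 12+11 = 23
ES_Task 5 = max(EF_Task 1=13, EF_Task 2=12) = 13; EF_Task 5 = 13+12 = 25
ES_Task 6 = 23; EF_Task 6 = 23+6 = 29
ES_Task 7 = 12; EF_Task 7 = 12+6 = 18
ES_Task 8 = 26; EF_Task 8 = 26+11 = 37
ES_Task 9 = max(EF_Task 5=25, EF_Task 6=29, EF_Task 7=18, EF_Task 8=37) = 37; EF_Task 9 = 37+14 = 51
Expected project duration μ = 51 weeks. Critical path: Task 1 → Task 3 → Task 8 → Task 9.

Variance along critical path = 9.000 + 4.000 + 2.778 + 1.778 = 17.556; σ = 4.190 weeks.
D = μ + z·σ = 51 + 1.645·4.190 = 57.9 weeks

57.9 weeks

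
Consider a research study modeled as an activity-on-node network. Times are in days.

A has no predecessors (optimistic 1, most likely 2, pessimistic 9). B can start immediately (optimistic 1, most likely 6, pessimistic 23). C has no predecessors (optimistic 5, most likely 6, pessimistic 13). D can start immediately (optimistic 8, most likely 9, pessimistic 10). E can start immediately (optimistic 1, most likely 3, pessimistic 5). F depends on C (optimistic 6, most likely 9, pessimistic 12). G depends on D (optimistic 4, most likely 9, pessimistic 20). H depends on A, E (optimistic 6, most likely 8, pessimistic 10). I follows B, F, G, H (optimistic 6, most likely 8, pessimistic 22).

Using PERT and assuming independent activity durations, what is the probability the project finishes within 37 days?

te_A = (1 + 4·2 + 9)/6 = 18/6 = 3; σ²_A = ((9−1)/6)² = 1.778
te_B = (1 + 4·6 + 23)/6 = 48/6 = 8; σ²_B = ((23−1)/6)² = 13.444
te_C = (5 + 4·6 + 13)/6 = 42/6 = 7; σ²_C = ((13−5)/6)² = 1.778
te_D = (8 + 4·9 + 10)/6 = 54/6 = 9; σ²_D = ((10−8)/6)² = 0.111
te_E = (1 + 4·3 + 5)/6 = 18/6 = 3; σ²_E = ((5−1)/6)² = 0.444
te_F = (6 + 4·9 + 12)/6 = 54/6 = 9; σ²_F = ((12−6)/6)² = 1.000
te_G = (4 + 4·9 + 20)/6 = 60/6 = 10; σ²_G = ((20−4)/6)² = 7.111
te_H = (6 + 4·8 + 10)/6 = 48/6 = 8; σ²_H = ((10−6)/6)² = 0.444
te_I = (6 + 4·8 + 22)/6 = 60/6 = 10; σ²_I = ((22−6)/6)² = 7.111

Forward pass:
ES_A = 0; EF_A = 3
ES_B = 0; EF_B = 8
ES_C = 0; EF_C = 7
ES_D = 0; EF_D = 9
ES_E = 0; EF_E = 3
ES_F = 7; EF_F = 7+9 = 16
ES_G = 9; EF_G = 9+10 = 19
ES_H = max(EF_A=3, EF_E=3) = 3; EF_H = 3+8 = 11
ES_I = max(EF_B=8, EF_F=16, EF_G=19, EF_H=11) = 19; EF_I = 19+10 = 29
Expected project duration μ = 29 days. Critical path: D → G → I.

Variance along critical path = 0.111 + 7.111 + 7.111 = 14.333; σ = √14.333 = 3.786 days.
Z = (37 − 29) / 3.786 = 2.113
P(T ≤ 37) = Φ(2.113) ≈ 0.983

0.983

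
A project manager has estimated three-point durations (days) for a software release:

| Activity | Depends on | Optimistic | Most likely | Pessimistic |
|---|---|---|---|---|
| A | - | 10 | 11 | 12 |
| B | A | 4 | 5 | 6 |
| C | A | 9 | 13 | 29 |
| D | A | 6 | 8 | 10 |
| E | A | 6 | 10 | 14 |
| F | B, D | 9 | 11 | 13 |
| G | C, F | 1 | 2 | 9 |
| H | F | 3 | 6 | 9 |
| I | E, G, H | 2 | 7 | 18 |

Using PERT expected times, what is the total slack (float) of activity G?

3 days

te_A = (10 + 4·11 + 12)/6 = 66/6 = 11
te_B = (4 + 4·5 + 6)/6 = 30/6 = 5
te_C = (9 + 4·13 + 29)/6 = 90/6 = 15
te_D = (6 + 4·8 + 10)/6 = 48/6 = 8
te_E = (6 + 4·10 + 14)/6 = 60/6 = 10
te_F = (9 + 4·11 + 13)/6 = 66/6 = 11
te_G = (1 + 4·2 + 9)/6 = 18/6 = 3
te_H = (3 + 4·6 + 9)/6 = 36/6 = 6
te_I = (2 + 4·7 + 18)/6 = 48/6 = 8

Forward pass:
ES_A = 0; EF_A = 11
ES_B = 11; EF_B = 11+5 = 16
ES_C = 11; EF_C = 11+15 = 26
ES_D = 11; EF_D = 11+8 = 19
ES_E = 11; EF_E = 11+10 = 21
ES_F = max(EF_B=16, EF_D=19) = 19; EF_F = 19+11 = 30
ES_G = max(EF_C=26, EF_F=30) = 30; EF_G = 30+3 = 33
ES_H = 30; EF_H = 30+6 = 36
ES_I = max(EF_E=21, EF_G=33, EF_H=36) = 36; EF_I = 36+8 = 44
Expected project duration μ = 44 days. Critical path: A → D → F → H → I.

Backward pass:
LF_I = 44; LS_I = 44−8 = 36
LF_H = LS_I = 36; LS_H = 36−6 = 30
LF_G = LS_I = 36; LS_G = 36−3 = 33
LF_F = min(LS_G=33, LS_H=30) = 30; LS_F = 30−11 = 19
LF_E = LS_I = 36; LS_E = 36−10 = 26
LF_D = LS_F = 19; LS_D = 19−8 = 11
LF_C = LS_G = 33; LS_C = 33−15 = 18
LF_B = LS_F = 19; LS_B = 19−5 = 14
LF_A = min(LS_B=14, LS_C=18, LS_D=11, LS_E=26) = 11; LS_A = 11−11 = 0
Slack_G = LS_G − ES_G = 33 − 30 = 3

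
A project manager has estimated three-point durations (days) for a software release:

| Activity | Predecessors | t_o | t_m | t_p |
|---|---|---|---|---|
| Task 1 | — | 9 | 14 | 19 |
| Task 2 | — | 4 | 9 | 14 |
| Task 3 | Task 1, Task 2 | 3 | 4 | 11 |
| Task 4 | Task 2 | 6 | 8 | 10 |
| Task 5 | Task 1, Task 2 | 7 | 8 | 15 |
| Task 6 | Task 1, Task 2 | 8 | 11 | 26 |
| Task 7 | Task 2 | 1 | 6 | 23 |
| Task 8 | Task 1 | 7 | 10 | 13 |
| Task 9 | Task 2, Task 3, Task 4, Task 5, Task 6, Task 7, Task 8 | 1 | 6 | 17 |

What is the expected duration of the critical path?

te_Task 1 = (9 + 4·14 + 19)/6 = 84/6 = 14
te_Task 2 = (4 + 4·9 + 14)/6 = 54/6 = 9
te_Task 3 = (3 + 4·4 + 11)/6 = 30/6 = 5
te_Task 4 = (6 + 4·8 + 10)/6 = 48/6 = 8
te_Task 5 = (7 + 4·8 + 15)/6 = 54/6 = 9
te_Task 6 = (8 + 4·11 + 26)/6 = 78/6 = 13
te_Task 7 = (1 + 4·6 + 23)/6 = 48/6 = 8
te_Task 8 = (7 + 4·10 + 13)/6 = 60/6 = 10
te_Task 9 = (1 + 4·6 + 17)/6 = 42/6 = 7

Forward pass:
ES_Task 1 = 0; EF_Task 1 = 14
ES_Task 2 = 0; EF_Task 2 = 9
ES_Task 3 = max(EF_Task 1=14, EF_Task 2=9) = 14; EF_Task 3 = 14+5 = 19
ES_Task 4 = 9; EF_Task 4 = 9+8 = 17
ES_Task 5 = max(EF_Task 1=14, EF_Task 2=9) = 14; EF_Task 5 = 14+9 = 23
ES_Task 6 = max(EF_Task 1=14, EF_Task 2=9) = 14; EF_Task 6 = 14+13 = 27
ES_Task 7 = 9; EF_Task 7 = 9+8 = 17
ES_Task 8 = 14; EF_Task 8 = 14+10 = 24
ES_Task 9 = max(EF_Task 2=9, EF_Task 3=19, EF_Task 4=17, EF_Task 5=23, EF_Task 6=27, EF_Task 7=17, EF_Task 8=24) = 27; EF_Task 9 = 27+7 = 34
Expected project duration μ = 34 days. Critical path: Task 1 → Task 6 → Task 9.

34 days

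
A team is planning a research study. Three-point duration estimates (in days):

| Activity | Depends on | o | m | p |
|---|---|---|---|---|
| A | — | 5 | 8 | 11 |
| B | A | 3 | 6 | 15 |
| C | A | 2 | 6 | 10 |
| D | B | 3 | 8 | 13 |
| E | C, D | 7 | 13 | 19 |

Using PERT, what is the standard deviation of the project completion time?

te_A = (5 + 4·8 + 11)/6 = 48/6 = 8; σ²_A = ((11−5)/6)² = 1.000
te_B = (3 + 4·6 + 15)/6 = 42/6 = 7; σ²_B = ((15−3)/6)² = 4.000
te_C = (2 + 4·6 + 10)/6 = 36/6 = 6; σ²_C = ((10−2)/6)² = 1.778
te_D = (3 + 4·8 + 13)/6 = 48/6 = 8; σ²_D = ((13−3)/6)² = 2.778
te_E = (7 + 4·13 + 19)/6 = 78/6 = 13; σ²_E = ((19−7)/6)² = 4.000

Forward pass:
ES_A = 0; EF_A = 8
ES_B = 8; EF_B = 8+7 = 15
ES_C = 8; EF_C = 8+6 = 14
ES_D = 15; EF_D = 15+8 = 23
ES_E = max(EF_C=14, EF_D=23) = 23; EF_E = 23+13 = 36
Expected project duration μ = 36 days. Critical path: A → B → D → E.

Variance along critical path = 1.000 + 4.000 + 2.778 + 4.000 = 11.778
σ = √11.778 = 3.432 days

3.43 days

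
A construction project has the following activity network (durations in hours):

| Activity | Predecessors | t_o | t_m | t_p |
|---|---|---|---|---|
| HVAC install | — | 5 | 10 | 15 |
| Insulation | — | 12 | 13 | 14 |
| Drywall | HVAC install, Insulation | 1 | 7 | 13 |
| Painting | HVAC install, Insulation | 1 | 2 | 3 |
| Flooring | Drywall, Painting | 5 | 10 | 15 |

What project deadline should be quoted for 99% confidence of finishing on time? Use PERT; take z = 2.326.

36.1 hours

te_HVAC install = (5 + 4·10 + 15)/6 = 60/6 = 10; σ²_HVAC install = ((15−5)/6)² = 2.778
te_Insulation = (12 + 4·13 + 14)/6 = 78/6 = 13; σ²_Insulation = ((14−12)/6)² = 0.111
te_Drywall = (1 + 4·7 + 13)/6 = 42/6 = 7; σ²_Drywall = ((13−1)/6)² = 4.000
te_Painting = (1 + 4·2 + 3)/6 = 12/6 = 2; σ²_Painting = ((3−1)/6)² = 0.111
te_Flooring = (5 + 4·10 + 15)/6 = 60/6 = 10; σ²_Flooring = ((15−5)/6)² = 2.778

Forward pass:
ES_HVAC install = 0; EF_HVAC install = 10
ES_Insulation = 0; EF_Insulation = 13
ES_Drywall = max(EF_HVAC install=10, EF_Insulation=13) = 13; EF_Drywall = 13+7 = 20
ES_Painting = max(EF_HVAC install=10, EF_Insulation=13) = 13; EF_Painting = 13+2 = 15
ES_Flooring = max(EF_Drywall=20, EF_Painting=15) = 20; EF_Flooring = 20+10 = 30
Expected project duration μ = 30 hours. Critical path: Insulation → Drywall → Flooring.

Variance along critical path = 0.111 + 4.000 + 2.778 = 6.889; σ = 2.625 hours.
D = μ + z·σ = 30 + 2.326·2.625 = 36.1 hours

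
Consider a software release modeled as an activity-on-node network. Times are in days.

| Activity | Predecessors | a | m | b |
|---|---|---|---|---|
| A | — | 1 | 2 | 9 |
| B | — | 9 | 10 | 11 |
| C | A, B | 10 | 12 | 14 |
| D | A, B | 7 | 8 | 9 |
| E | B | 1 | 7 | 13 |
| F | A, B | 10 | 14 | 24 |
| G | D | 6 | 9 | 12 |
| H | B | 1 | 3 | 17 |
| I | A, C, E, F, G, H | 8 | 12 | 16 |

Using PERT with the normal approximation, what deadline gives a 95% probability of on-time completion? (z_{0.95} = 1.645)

41.8 days

te_A = (1 + 4·2 + 9)/6 = 18/6 = 3; σ²_A = ((9−1)/6)² = 1.778
te_B = (9 + 4·10 + 11)/6 = 60/6 = 10; σ²_B = ((11−9)/6)² = 0.111
te_C = (10 + 4·12 + 14)/6 = 72/6 = 12; σ²_C = ((14−10)/6)² = 0.444
te_D = (7 + 4·8 + 9)/6 = 48/6 = 8; σ²_D = ((9−7)/6)² = 0.111
te_E = (1 + 4·7 + 13)/6 = 42/6 = 7; σ²_E = ((13−1)/6)² = 4.000
te_F = (10 + 4·14 + 24)/6 = 90/6 = 15; σ²_F = ((24−10)/6)² = 5.444
te_G = (6 + 4·9 + 12)/6 = 54/6 = 9; σ²_G = ((12−6)/6)² = 1.000
te_H = (1 + 4·3 + 17)/6 = 30/6 = 5; σ²_H = ((17−1)/6)² = 7.111
te_I = (8 + 4·12 + 16)/6 = 72/6 = 12; σ²_I = ((16−8)/6)² = 1.778

Forward pass:
ES_A = 0; EF_A = 3
ES_B = 0; EF_B = 10
ES_C = max(EF_A=3, EF_B=10) = 10; EF_C = 10+12 = 22
ES_D = max(EF_A=3, EF_B=10) = 10; EF_D = 10+8 = 18
ES_E = 10; EF_E = 10+7 = 17
ES_F = max(EF_A=3, EF_B=10) = 10; EF_F = 10+15 = 25
ES_G = 18; EF_G = 18+9 = 27
ES_H = 10; EF_H = 10+5 = 15
ES_I = max(EF_A=3, EF_C=22, EF_E=17, EF_F=25, EF_G=27, EF_H=15) = 27; EF_I = 27+12 = 39
Expected project duration μ = 39 days. Critical path: B → D → G → I.

Variance along critical path = 0.111 + 0.111 + 1.000 + 1.778 = 3.000; σ = 1.732 days.
D = μ + z·σ = 39 + 1.645·1.732 = 41.8 days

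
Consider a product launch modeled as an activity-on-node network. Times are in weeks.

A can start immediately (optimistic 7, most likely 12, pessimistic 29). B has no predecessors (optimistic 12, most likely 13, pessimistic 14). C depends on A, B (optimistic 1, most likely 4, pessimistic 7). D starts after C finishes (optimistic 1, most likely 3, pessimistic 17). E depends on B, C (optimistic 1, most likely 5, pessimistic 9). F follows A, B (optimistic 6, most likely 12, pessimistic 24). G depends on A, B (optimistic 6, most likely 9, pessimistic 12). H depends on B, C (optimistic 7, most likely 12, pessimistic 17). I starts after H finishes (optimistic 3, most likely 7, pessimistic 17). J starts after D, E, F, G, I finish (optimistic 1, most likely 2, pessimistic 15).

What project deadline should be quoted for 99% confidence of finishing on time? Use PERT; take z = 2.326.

te_A = (7 + 4·12 + 29)/6 = 84/6 = 14; σ²_A = ((29−7)/6)² = 13.444
te_B = (12 + 4·13 + 14)/6 = 78/6 = 13; σ²_B = ((14−12)/6)² = 0.111
te_C = (1 + 4·4 + 7)/6 = 24/6 = 4; σ²_C = ((7−1)/6)² = 1.000
te_D = (1 + 4·3 + 17)/6 = 30/6 = 5; σ²_D = ((17−1)/6)² = 7.111
te_E = (1 + 4·5 + 9)/6 = 30/6 = 5; σ²_E = ((9−1)/6)² = 1.778
te_F = (6 + 4·12 + 24)/6 = 78/6 = 13; σ²_F = ((24−6)/6)² = 9.000
te_G = (6 + 4·9 + 12)/6 = 54/6 = 9; σ²_G = ((12−6)/6)² = 1.000
te_H = (7 + 4·12 + 17)/6 = 72/6 = 12; σ²_H = ((17−7)/6)² = 2.778
te_I = (3 + 4·7 + 17)/6 = 48/6 = 8; σ²_I = ((17−3)/6)² = 5.444
te_J = (1 + 4·2 + 15)/6 = 24/6 = 4; σ²_J = ((15−1)/6)² = 5.444

Forward pass:
ES_A = 0; EF_A = 14
ES_B = 0; EF_B = 13
ES_C = max(EF_A=14, EF_B=13) = 14; EF_C = 14+4 = 18
ES_D = 18; EF_D = 18+5 = 23
ES_E = max(EF_B=13, EF_C=18) = 18; EF_E = 18+5 = 23
ES_F = max(EF_A=14, EF_B=13) = 14; EF_F = 14+13 = 27
ES_G = max(EF_A=14, EF_B=13) = 14; EF_G = 14+9 = 23
ES_H = max(EF_B=13, EF_C=18) = 18; EF_H = 18+12 = 30
ES_I = 30; EF_I = 30+8 = 38
ES_J = max(EF_D=23, EF_E=23, EF_F=27, EF_G=23, EF_I=38) = 38; EF_J = 38+4 = 42
Expected project duration μ = 42 weeks. Critical path: A → C → H → I → J.

Variance along critical path = 13.444 + 1.000 + 2.778 + 5.444 + 5.444 = 28.111; σ = 5.302 weeks.
D = μ + z·σ = 42 + 2.326·5.302 = 54.3 weeks

54.3 weeks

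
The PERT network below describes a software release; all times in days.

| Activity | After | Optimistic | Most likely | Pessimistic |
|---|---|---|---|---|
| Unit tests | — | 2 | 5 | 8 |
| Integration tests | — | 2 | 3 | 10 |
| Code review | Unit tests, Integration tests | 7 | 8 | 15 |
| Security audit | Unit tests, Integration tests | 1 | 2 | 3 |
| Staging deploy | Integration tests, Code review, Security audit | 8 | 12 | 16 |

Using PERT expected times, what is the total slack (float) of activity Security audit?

7 days

te_Unit tests = (2 + 4·5 + 8)/6 = 30/6 = 5
te_Integration tests = (2 + 4·3 + 10)/6 = 24/6 = 4
te_Code review = (7 + 4·8 + 15)/6 = 54/6 = 9
te_Security audit = (1 + 4·2 + 3)/6 = 12/6 = 2
te_Staging deploy = (8 + 4·12 + 16)/6 = 72/6 = 12

Forward pass:
ES_Unit tests = 0; EF_Unit tests = 5
ES_Integration tests = 0; EF_Integration tests = 4
ES_Code review = max(EF_Unit tests=5, EF_Integration tests=4) = 5; EF_Code review = 5+9 = 14
ES_Security audit = max(EF_Unit tests=5, EF_Integration tests=4) = 5; EF_Security audit = 5+2 = 7
ES_Staging deploy = max(EF_Integration tests=4, EF_Code review=14, EF_Security audit=7) = 14; EF_Staging deploy = 14+12 = 26
Expected project duration μ = 26 days. Critical path: Unit tests → Code review → Staging deploy.

Backward pass:
LF_Staging deploy = 26; LS_Staging deploy = 26−12 = 14
LF_Security audit = LS_Staging deploy = 14; LS_Security audit = 14−2 = 12
LF_Code review = LS_Staging deploy = 14; LS_Code review = 14−9 = 5
LF_Integration tests = min(LS_Code review=5, LS_Security audit=12, LS_Staging deploy=14) = 5; LS_Integration tests = 5−4 = 1
LF_Unit tests = min(LS_Code review=5, LS_Security audit=12) = 5; LS_Unit tests = 5−5 = 0
Slack_Security audit = LS_Security audit − ES_Security audit = 12 − 5 = 7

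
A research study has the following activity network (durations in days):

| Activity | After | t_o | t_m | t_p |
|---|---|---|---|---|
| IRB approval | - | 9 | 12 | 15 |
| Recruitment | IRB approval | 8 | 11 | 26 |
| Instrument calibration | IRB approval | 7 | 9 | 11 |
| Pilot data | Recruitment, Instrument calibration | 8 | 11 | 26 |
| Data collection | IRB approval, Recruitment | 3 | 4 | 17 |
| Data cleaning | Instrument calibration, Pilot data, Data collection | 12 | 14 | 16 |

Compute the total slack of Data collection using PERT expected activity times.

7 days

te_IRB approval = (9 + 4·12 + 15)/6 = 72/6 = 12
te_Recruitment = (8 + 4·11 + 26)/6 = 78/6 = 13
te_Instrument calibration = (7 + 4·9 + 11)/6 = 54/6 = 9
te_Pilot data = (8 + 4·11 + 26)/6 = 78/6 = 13
te_Data collection = (3 + 4·4 + 17)/6 = 36/6 = 6
te_Data cleaning = (12 + 4·14 + 16)/6 = 84/6 = 14

Forward pass:
ES_IRB approval = 0; EF_IRB approval = 12
ES_Recruitment = 12; EF_Recruitment = 12+13 = 25
ES_Instrument calibration = 12; EF_Instrument calibration = 12+9 = 21
ES_Pilot data = max(EF_Recruitment=25, EF_Instrument calibration=21) = 25; EF_Pilot data = 25+13 = 38
ES_Data collection = max(EF_IRB approval=12, EF_Recruitment=25) = 25; EF_Data collection = 25+6 = 31
ES_Data cleaning = max(EF_Instrument calibration=21, EF_Pilot data=38, EF_Data collection=31) = 38; EF_Data cleaning = 38+14 = 52
Expected project duration μ = 52 days. Critical path: IRB approval → Recruitment → Pilot data → Data cleaning.

Backward pass:
LF_Data cleaning = 52; LS_Data cleaning = 52−14 = 38
LF_Data collection = LS_Data cleaning = 38; LS_Data collection = 38−6 = 32
LF_Pilot data = LS_Data cleaning = 38; LS_Pilot data = 38−13 = 25
LF_Instrument calibration = min(LS_Pilot data=25, LS_Data cleaning=38) = 25; LS_Instrument calibration = 25−9 = 16
LF_Recruitment = min(LS_Pilot data=25, LS_Data collection=32) = 25; LS_Recruitment = 25−13 = 12
LF_IRB approval = min(LS_Recruitment=12, LS_Instrument calibration=16, LS_Data collection=32) = 12; LS_IRB approval = 12−12 = 0
Slack_Data collection = LS_Data collection − ES_Data collection = 32 − 25 = 7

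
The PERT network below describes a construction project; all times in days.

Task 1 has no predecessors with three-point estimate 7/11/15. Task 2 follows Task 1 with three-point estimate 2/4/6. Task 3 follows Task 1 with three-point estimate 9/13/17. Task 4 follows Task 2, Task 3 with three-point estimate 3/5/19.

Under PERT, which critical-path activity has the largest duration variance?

te_Task 1 = (7 + 4·11 + 15)/6 = 66/6 = 11; σ²_Task 1 = ((15−7)/6)² = 1.778
te_Task 2 = (2 + 4·4 + 6)/6 = 24/6 = 4; σ²_Task 2 = ((6−2)/6)² = 0.444
te_Task 3 = (9 + 4·13 + 17)/6 = 78/6 = 13; σ²_Task 3 = ((17−9)/6)² = 1.778
te_Task 4 = (3 + 4·5 + 19)/6 = 42/6 = 7; σ²_Task 4 = ((19−3)/6)² = 7.111

Forward pass:
ES_Task 1 = 0; EF_Task 1 = 11
ES_Task 2 = 11; EF_Task 2 = 11+4 = 15
ES_Task 3 = 11; EF_Task 3 = 11+13 = 24
ES_Task 4 = max(EF_Task 2=15, EF_Task 3=24) = 24; EF_Task 4 = 24+7 = 31
Expected project duration μ = 31 days. Critical path: Task 1 → Task 3 → Task 4.

Variances on critical path: σ²_Task 1=1.778, σ²_Task 3=1.778, σ²_Task 4=7.111.
Largest is σ²_Task 4 = 7.111.

Task 4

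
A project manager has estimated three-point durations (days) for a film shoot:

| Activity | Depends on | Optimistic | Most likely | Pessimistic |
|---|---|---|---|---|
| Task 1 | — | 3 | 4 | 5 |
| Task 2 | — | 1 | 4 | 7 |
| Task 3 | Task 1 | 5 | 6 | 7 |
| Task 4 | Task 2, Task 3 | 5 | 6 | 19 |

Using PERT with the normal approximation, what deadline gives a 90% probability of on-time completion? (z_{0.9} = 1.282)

te_Task 1 = (3 + 4·4 + 5)/6 = 24/6 = 4; σ²_Task 1 = ((5−3)/6)² = 0.111
te_Task 2 = (1 + 4·4 + 7)/6 = 24/6 = 4; σ²_Task 2 = ((7−1)/6)² = 1.000
te_Task 3 = (5 + 4·6 + 7)/6 = 36/6 = 6; σ²_Task 3 = ((7−5)/6)² = 0.111
te_Task 4 = (5 + 4·6 + 19)/6 = 48/6 = 8; σ²_Task 4 = ((19−5)/6)² = 5.444

Forward pass:
ES_Task 1 = 0; EF_Task 1 = 4
ES_Task 2 = 0; EF_Task 2 = 4
ES_Task 3 = 4; EF_Task 3 = 4+6 = 10
ES_Task 4 = max(EF_Task 2=4, EF_Task 3=10) = 10; EF_Task 4 = 10+8 = 18
Expected project duration μ = 18 days. Critical path: Task 1 → Task 3 → Task 4.

Variance along critical path = 0.111 + 0.111 + 5.444 = 5.667; σ = 2.380 days.
D = μ + z·σ = 18 + 1.282·2.380 = 21.1 days

21.1 days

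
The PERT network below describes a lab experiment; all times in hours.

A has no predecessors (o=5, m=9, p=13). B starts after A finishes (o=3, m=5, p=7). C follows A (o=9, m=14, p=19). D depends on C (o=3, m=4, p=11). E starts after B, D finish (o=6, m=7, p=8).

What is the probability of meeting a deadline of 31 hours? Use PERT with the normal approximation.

te_A = (5 + 4·9 + 13)/6 = 54/6 = 9; σ²_A = ((13−5)/6)² = 1.778
te_B = (3 + 4·5 + 7)/6 = 30/6 = 5; σ²_B = ((7−3)/6)² = 0.444
te_C = (9 + 4·14 + 19)/6 = 84/6 = 14; σ²_C = ((19−9)/6)² = 2.778
te_D = (3 + 4·4 + 11)/6 = 30/6 = 5; σ²_D = ((11−3)/6)² = 1.778
te_E = (6 + 4·7 + 8)/6 = 42/6 = 7; σ²_E = ((8−6)/6)² = 0.111

Forward pass:
ES_A = 0; EF_A = 9
ES_B = 9; EF_B = 9+5 = 14
ES_C = 9; EF_C = 9+14 = 23
ES_D = 23; EF_D = 23+5 = 28
ES_E = max(EF_B=14, EF_D=28) = 28; EF_E = 28+7 = 35
Expected project duration μ = 35 hours. Critical path: A → C → D → E.

Variance along critical path = 1.778 + 2.778 + 1.778 + 0.111 = 6.444; σ = √6.444 = 2.539 hours.
Z = (31 − 35) / 2.539 = -1.576
P(T ≤ 31) = Φ(-1.576) ≈ 0.058

0.058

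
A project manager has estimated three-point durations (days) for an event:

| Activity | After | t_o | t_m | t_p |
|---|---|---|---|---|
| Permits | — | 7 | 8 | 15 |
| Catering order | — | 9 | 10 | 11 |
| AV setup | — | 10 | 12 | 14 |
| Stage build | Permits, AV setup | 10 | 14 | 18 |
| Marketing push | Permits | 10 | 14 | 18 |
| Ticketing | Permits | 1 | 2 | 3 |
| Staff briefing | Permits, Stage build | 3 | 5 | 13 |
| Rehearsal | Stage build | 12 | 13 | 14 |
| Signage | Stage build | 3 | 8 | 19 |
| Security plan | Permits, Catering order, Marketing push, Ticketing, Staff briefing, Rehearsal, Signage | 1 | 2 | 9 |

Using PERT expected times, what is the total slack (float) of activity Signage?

4 days

te_Permits = (7 + 4·8 + 15)/6 = 54/6 = 9
te_Catering order = (9 + 4·10 + 11)/6 = 60/6 = 10
te_AV setup = (10 + 4·12 + 14)/6 = 72/6 = 12
te_Stage build = (10 + 4·14 + 18)/6 = 84/6 = 14
te_Marketing push = (10 + 4·14 + 18)/6 = 84/6 = 14
te_Ticketing = (1 + 4·2 + 3)/6 = 12/6 = 2
te_Staff briefing = (3 + 4·5 + 13)/6 = 36/6 = 6
te_Rehearsal = (12 + 4·13 + 14)/6 = 78/6 = 13
te_Signage = (3 + 4·8 + 19)/6 = 54/6 = 9
te_Security plan = (1 + 4·2 + 9)/6 = 18/6 = 3

Forward pass:
ES_Permits = 0; EF_Permits = 9
ES_Catering order = 0; EF_Catering order = 10
ES_AV setup = 0; EF_AV setup = 12
ES_Stage build = max(EF_Permits=9, EF_AV setup=12) = 12; EF_Stage build = 12+14 = 26
ES_Marketing push = 9; EF_Marketing push = 9+14 = 23
ES_Ticketing = 9; EF_Ticketing = 9+2 = 11
ES_Staff briefing = max(EF_Permits=9, EF_Stage build=26) = 26; EF_Staff briefing = 26+6 = 32
ES_Rehearsal = 26; EF_Rehearsal = 26+13 = 39
ES_Signage = 26; EF_Signage = 26+9 = 35
ES_Security plan = max(EF_Permits=9, EF_Catering order=10, EF_Marketing push=23, EF_Ticketing=11, EF_Staff briefing=32, EF_Rehearsal=39, EF_Signage=35) = 39; EF_Security plan = 39+3 = 42
Expected project duration μ = 42 days. Critical path: AV setup → Stage build → Rehearsal → Security plan.

Backward pass:
LF_Security plan = 42; LS_Security plan = 42−3 = 39
LF_Signage = LS_Security plan = 39; LS_Signage = 39−9 = 30
LF_Rehearsal = LS_Security plan = 39; LS_Rehearsal = 39−13 = 26
LF_Staff briefing = LS_Security plan = 39; LS_Staff briefing = 39−6 = 33
LF_Ticketing = LS_Security plan = 39; LS_Ticketing = 39−2 = 37
LF_Marketing push = LS_Security plan = 39; LS_Marketing push = 39−14 = 25
LF_Stage build = min(LS_Staff briefing=33, LS_Rehearsal=26, LS_Signage=30) = 26; LS_Stage build = 26−14 = 12
LF_AV setup = LS_Stage build = 12; LS_AV setup = 12−12 = 0
LF_Catering order = LS_Security plan = 39; LS_Catering order = 39−10 = 29
LF_Permits = min(LS_Stage build=12, LS_Marketing push=25, LS_Ticketing=37, LS_Staff briefing=33, LS_Security plan=39) = 12; LS_Permits = 12−9 = 3
Slack_Signage = LS_Signage − ES_Signage = 30 − 26 = 4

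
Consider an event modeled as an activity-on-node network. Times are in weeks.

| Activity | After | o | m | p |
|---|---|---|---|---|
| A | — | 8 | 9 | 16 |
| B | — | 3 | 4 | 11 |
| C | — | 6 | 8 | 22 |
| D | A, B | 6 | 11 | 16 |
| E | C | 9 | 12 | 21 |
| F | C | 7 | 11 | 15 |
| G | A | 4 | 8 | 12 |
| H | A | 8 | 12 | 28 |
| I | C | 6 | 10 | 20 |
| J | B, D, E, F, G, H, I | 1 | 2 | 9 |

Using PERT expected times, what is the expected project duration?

27 weeks

te_A = (8 + 4·9 + 16)/6 = 60/6 = 10
te_B = (3 + 4·4 + 11)/6 = 30/6 = 5
te_C = (6 + 4·8 + 22)/6 = 60/6 = 10
te_D = (6 + 4·11 + 16)/6 = 66/6 = 11
te_E = (9 + 4·12 + 21)/6 = 78/6 = 13
te_F = (7 + 4·11 + 15)/6 = 66/6 = 11
te_G = (4 + 4·8 + 12)/6 = 48/6 = 8
te_H = (8 + 4·12 + 28)/6 = 84/6 = 14
te_I = (6 + 4·10 + 20)/6 = 66/6 = 11
te_J = (1 + 4·2 + 9)/6 = 18/6 = 3

Forward pass:
ES_A = 0; EF_A = 10
ES_B = 0; EF_B = 5
ES_C = 0; EF_C = 10
ES_D = max(EF_A=10, EF_B=5) = 10; EF_D = 10+11 = 21
ES_E = 10; EF_E = 10+13 = 23
ES_F = 10; EF_F = 10+11 = 21
ES_G = 10; EF_G = 10+8 = 18
ES_H = 10; EF_H = 10+14 = 24
ES_I = 10; EF_I = 10+11 = 21
ES_J = max(EF_B=5, EF_D=21, EF_E=23, EF_F=21, EF_G=18, EF_H=24, EF_I=21) = 24; EF_J = 24+3 = 27
Expected project duration μ = 27 weeks. Critical path: A → H → J.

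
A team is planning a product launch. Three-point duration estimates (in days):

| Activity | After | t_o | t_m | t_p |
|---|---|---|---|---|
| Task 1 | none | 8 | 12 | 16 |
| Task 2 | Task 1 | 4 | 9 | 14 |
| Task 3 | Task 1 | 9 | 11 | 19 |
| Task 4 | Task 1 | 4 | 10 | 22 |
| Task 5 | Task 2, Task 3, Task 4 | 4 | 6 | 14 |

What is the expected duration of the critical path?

te_Task 1 = (8 + 4·12 + 16)/6 = 72/6 = 12
te_Task 2 = (4 + 4·9 + 14)/6 = 54/6 = 9
te_Task 3 = (9 + 4·11 + 19)/6 = 72/6 = 12
te_Task 4 = (4 + 4·10 + 22)/6 = 66/6 = 11
te_Task 5 = (4 + 4·6 + 14)/6 = 42/6 = 7

Forward pass:
ES_Task 1 = 0; EF_Task 1 = 12
ES_Task 2 = 12; EF_Task 2 = 12+9 = 21
ES_Task 3 = 12; EF_Task 3 = 12+12 = 24
ES_Task 4 = 12; EF_Task 4 = 12+11 = 23
ES_Task 5 = max(EF_Task 2=21, EF_Task 3=24, EF_Task 4=23) = 24; EF_Task 5 = 24+7 = 31
Expected project duration μ = 31 days. Critical path: Task 1 → Task 3 → Task 5.

31 days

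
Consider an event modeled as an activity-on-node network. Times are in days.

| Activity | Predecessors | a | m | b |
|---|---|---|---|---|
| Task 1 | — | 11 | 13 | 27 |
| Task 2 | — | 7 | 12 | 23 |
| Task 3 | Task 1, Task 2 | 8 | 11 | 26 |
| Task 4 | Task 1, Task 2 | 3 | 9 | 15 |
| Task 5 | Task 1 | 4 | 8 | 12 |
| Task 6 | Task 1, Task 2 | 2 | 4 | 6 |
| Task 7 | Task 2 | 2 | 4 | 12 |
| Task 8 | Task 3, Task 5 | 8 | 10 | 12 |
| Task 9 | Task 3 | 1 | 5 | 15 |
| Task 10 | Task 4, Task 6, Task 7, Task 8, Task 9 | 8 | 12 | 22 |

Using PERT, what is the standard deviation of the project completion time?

4.69 days

te_Task 1 = (11 + 4·13 + 27)/6 = 90/6 = 15; σ²_Task 1 = ((27−11)/6)² = 7.111
te_Task 2 = (7 + 4·12 + 23)/6 = 78/6 = 13; σ²_Task 2 = ((23−7)/6)² = 7.111
te_Task 3 = (8 + 4·11 + 26)/6 = 78/6 = 13; σ²_Task 3 = ((26−8)/6)² = 9.000
te_Task 4 = (3 + 4·9 + 15)/6 = 54/6 = 9; σ²_Task 4 = ((15−3)/6)² = 4.000
te_Task 5 = (4 + 4·8 + 12)/6 = 48/6 = 8; σ²_Task 5 = ((12−4)/6)² = 1.778
te_Task 6 = (2 + 4·4 + 6)/6 = 24/6 = 4; σ²_Task 6 = ((6−2)/6)² = 0.444
te_Task 7 = (2 + 4·4 + 12)/6 = 30/6 = 5; σ²_Task 7 = ((12−2)/6)² = 2.778
te_Task 8 = (8 + 4·10 + 12)/6 = 60/6 = 10; σ²_Task 8 = ((12−8)/6)² = 0.444
te_Task 9 = (1 + 4·5 + 15)/6 = 36/6 = 6; σ²_Task 9 = ((15−1)/6)² = 5.444
te_Task 10 = (8 + 4·12 + 22)/6 = 78/6 = 13; σ²_Task 10 = ((22−8)/6)² = 5.444

Forward pass:
ES_Task 1 = 0; EF_Task 1 = 15
ES_Task 2 = 0; EF_Task 2 = 13
ES_Task 3 = max(EF_Task 1=15, EF_Task 2=13) = 15; EF_Task 3 = 15+13 = 28
ES_Task 4 = max(EF_Task 1=15, EF_Task 2=13) = 15; EF_Task 4 = 15+9 = 24
ES_Task 5 = 15; EF_Task 5 = 15+8 = 23
ES_Task 6 = max(EF_Task 1=15, EF_Task 2=13) = 15; EF_Task 6 = 15+4 = 19
ES_Task 7 = 13; EF_Task 7 = 13+5 = 18
ES_Task 8 = max(EF_Task 3=28, EF_Task 5=23) = 28; EF_Task 8 = 28+10 = 38
ES_Task 9 = 28; EF_Task 9 = 28+6 = 34
ES_Task 10 = max(EF_Task 4=24, EF_Task 6=19, EF_Task 7=18, EF_Task 8=38, EF_Task 9=34) = 38; EF_Task 10 = 38+13 = 51
Expected project duration μ = 51 days. Critical path: Task 1 → Task 3 → Task 8 → Task 10.

Variance along critical path = 7.111 + 9.000 + 0.444 + 5.444 = 22.000
σ = √22.000 = 4.690 days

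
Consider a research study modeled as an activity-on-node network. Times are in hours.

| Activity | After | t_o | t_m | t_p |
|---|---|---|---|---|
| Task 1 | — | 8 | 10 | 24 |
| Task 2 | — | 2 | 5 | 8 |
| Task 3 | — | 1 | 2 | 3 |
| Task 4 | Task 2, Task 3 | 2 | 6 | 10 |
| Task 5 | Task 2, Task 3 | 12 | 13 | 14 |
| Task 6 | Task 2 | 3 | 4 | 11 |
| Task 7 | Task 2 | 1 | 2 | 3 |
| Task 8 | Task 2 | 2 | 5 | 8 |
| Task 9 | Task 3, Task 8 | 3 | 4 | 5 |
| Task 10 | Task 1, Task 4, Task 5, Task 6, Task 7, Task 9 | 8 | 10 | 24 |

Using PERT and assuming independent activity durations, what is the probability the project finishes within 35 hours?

0.959

te_Task 1 = (8 + 4·10 + 24)/6 = 72/6 = 12; σ²_Task 1 = ((24−8)/6)² = 7.111
te_Task 2 = (2 + 4·5 + 8)/6 = 30/6 = 5; σ²_Task 2 = ((8−2)/6)² = 1.000
te_Task 3 = (1 + 4·2 + 3)/6 = 12/6 = 2; σ²_Task 3 = ((3−1)/6)² = 0.111
te_Task 4 = (2 + 4·6 + 10)/6 = 36/6 = 6; σ²_Task 4 = ((10−2)/6)² = 1.778
te_Task 5 = (12 + 4·13 + 14)/6 = 78/6 = 13; σ²_Task 5 = ((14−12)/6)² = 0.111
te_Task 6 = (3 + 4·4 + 11)/6 = 30/6 = 5; σ²_Task 6 = ((11−3)/6)² = 1.778
te_Task 7 = (1 + 4·2 + 3)/6 = 12/6 = 2; σ²_Task 7 = ((3−1)/6)² = 0.111
te_Task 8 = (2 + 4·5 + 8)/6 = 30/6 = 5; σ²_Task 8 = ((8−2)/6)² = 1.000
te_Task 9 = (3 + 4·4 + 5)/6 = 24/6 = 4; σ²_Task 9 = ((5−3)/6)² = 0.111
te_Task 10 = (8 + 4·10 + 24)/6 = 72/6 = 12; σ²_Task 10 = ((24−8)/6)² = 7.111

Forward pass:
ES_Task 1 = 0; EF_Task 1 = 12
ES_Task 2 = 0; EF_Task 2 = 5
ES_Task 3 = 0; EF_Task 3 = 2
ES_Task 4 = max(EF_Task 2=5, EF_Task 3=2) = 5; EF_Task 4 = 5+6 = 11
ES_Task 5 = max(EF_Task 2=5, EF_Task 3=2) = 5; EF_Task 5 = 5+13 = 18
ES_Task 6 = 5; EF_Task 6 = 5+5 = 10
ES_Task 7 = 5; EF_Task 7 = 5+2 = 7
ES_Task 8 = 5; EF_Task 8 = 5+5 = 10
ES_Task 9 = max(EF_Task 3=2, EF_Task 8=10) = 10; EF_Task 9 = 10+4 = 14
ES_Task 10 = max(EF_Task 1=12, EF_Task 4=11, EF_Task 5=18, EF_Task 6=10, EF_Task 7=7, EF_Task 9=14) = 18; EF_Task 10 = 18+12 = 30
Expected project duration μ = 30 hours. Critical path: Task 2 → Task 5 → Task 10.

Variance along critical path = 1.000 + 0.111 + 7.111 = 8.222; σ = √8.222 = 2.867 hours.
Z = (35 − 30) / 2.867 = 1.744
P(T ≤ 35) = Φ(1.744) ≈ 0.959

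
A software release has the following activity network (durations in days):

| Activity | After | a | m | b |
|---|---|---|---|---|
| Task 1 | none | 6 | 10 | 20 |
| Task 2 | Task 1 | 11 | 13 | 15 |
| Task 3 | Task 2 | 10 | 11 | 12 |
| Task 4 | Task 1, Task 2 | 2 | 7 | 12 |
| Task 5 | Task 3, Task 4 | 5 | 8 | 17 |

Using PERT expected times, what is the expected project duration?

44 days

te_Task 1 = (6 + 4·10 + 20)/6 = 66/6 = 11
te_Task 2 = (11 + 4·13 + 15)/6 = 78/6 = 13
te_Task 3 = (10 + 4·11 + 12)/6 = 66/6 = 11
te_Task 4 = (2 + 4·7 + 12)/6 = 42/6 = 7
te_Task 5 = (5 + 4·8 + 17)/6 = 54/6 = 9

Forward pass:
ES_Task 1 = 0; EF_Task 1 = 11
ES_Task 2 = 11; EF_Task 2 = 11+13 = 24
ES_Task 3 = 24; EF_Task 3 = 24+11 = 35
ES_Task 4 = max(EF_Task 1=11, EF_Task 2=24) = 24; EF_Task 4 = 24+7 = 31
ES_Task 5 = max(EF_Task 3=35, EF_Task 4=31) = 35; EF_Task 5 = 35+9 = 44
Expected project duration μ = 44 days. Critical path: Task 1 → Task 2 → Task 3 → Task 5.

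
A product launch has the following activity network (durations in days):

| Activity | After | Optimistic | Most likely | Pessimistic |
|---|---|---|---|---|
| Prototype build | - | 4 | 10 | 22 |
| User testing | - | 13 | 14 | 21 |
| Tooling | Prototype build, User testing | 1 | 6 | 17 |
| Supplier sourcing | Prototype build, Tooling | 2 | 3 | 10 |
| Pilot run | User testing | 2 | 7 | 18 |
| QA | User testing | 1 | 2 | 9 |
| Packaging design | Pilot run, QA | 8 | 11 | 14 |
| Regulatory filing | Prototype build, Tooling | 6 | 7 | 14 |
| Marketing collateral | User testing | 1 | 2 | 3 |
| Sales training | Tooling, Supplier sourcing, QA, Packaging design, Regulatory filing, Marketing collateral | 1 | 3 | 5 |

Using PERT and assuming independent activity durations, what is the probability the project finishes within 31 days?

te_Prototype build = (4 + 4·10 + 22)/6 = 66/6 = 11; σ²_Prototype build = ((22−4)/6)² = 9.000
te_User testing = (13 + 4·14 + 21)/6 = 90/6 = 15; σ²_User testing = ((21−13)/6)² = 1.778
te_Tooling = (1 + 4·6 + 17)/6 = 42/6 = 7; σ²_Tooling = ((17−1)/6)² = 7.111
te_Supplier sourcing = (2 + 4·3 + 10)/6 = 24/6 = 4; σ²_Supplier sourcing = ((10−2)/6)² = 1.778
te_Pilot run = (2 + 4·7 + 18)/6 = 48/6 = 8; σ²_Pilot run = ((18−2)/6)² = 7.111
te_QA = (1 + 4·2 + 9)/6 = 18/6 = 3; σ²_QA = ((9−1)/6)² = 1.778
te_Packaging design = (8 + 4·11 + 14)/6 = 66/6 = 11; σ²_Packaging design = ((14−8)/6)² = 1.000
te_Regulatory filing = (6 + 4·7 + 14)/6 = 48/6 = 8; σ²_Regulatory filing = ((14−6)/6)² = 1.778
te_Marketing collateral = (1 + 4·2 + 3)/6 = 12/6 = 2; σ²_Marketing collateral = ((3−1)/6)² = 0.111
te_Sales training = (1 + 4·3 + 5)/6 = 18/6 = 3; σ²_Sales training = ((5−1)/6)² = 0.444

Forward pass:
ES_Prototype build = 0; EF_Prototype build = 11
ES_User testing = 0; EF_User testing = 15
ES_Tooling = max(EF_Prototype build=11, EF_User testing=15) = 15; EF_Tooling = 15+7 = 22
ES_Supplier sourcing = max(EF_Prototype build=11, EF_Tooling=22) = 22; EF_Supplier sourcing = 22+4 = 26
ES_Pilot run = 15; EF_Pilot run = 15+8 = 23
ES_QA = 15; EF_QA = 15+3 = 18
ES_Packaging design = max(EF_Pilot run=23, EF_QA=18) = 23; EF_Packaging design = 23+11 = 34
ES_Regulatory filing = max(EF_Prototype build=11, EF_Tooling=22) = 22; EF_Regulatory filing = 22+8 = 30
ES_Marketing collateral = 15; EF_Marketing collateral = 15+2 = 17
ES_Sales training = max(EF_Tooling=22, EF_Supplier sourcing=26, EF_QA=18, EF_Packaging design=34, EF_Regulatory filing=30, EF_Marketing collateral=17) = 34; EF_Sales training = 34+3 = 37
Expected project duration μ = 37 days. Critical path: User testing → Pilot run → Packaging design → Sales training.

Variance along critical path = 1.778 + 7.111 + 1.000 + 0.444 = 10.333; σ = √10.333 = 3.215 days.
Z = (31 − 37) / 3.215 = -1.867
P(T ≤ 31) = Φ(-1.867) ≈ 0.031

0.031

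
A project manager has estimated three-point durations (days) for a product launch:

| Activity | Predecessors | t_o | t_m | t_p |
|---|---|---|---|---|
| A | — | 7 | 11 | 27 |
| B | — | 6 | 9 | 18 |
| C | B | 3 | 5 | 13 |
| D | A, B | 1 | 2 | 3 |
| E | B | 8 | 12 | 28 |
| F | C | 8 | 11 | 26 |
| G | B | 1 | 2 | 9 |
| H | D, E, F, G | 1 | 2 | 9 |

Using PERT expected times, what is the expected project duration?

32 days

te_A = (7 + 4·11 + 27)/6 = 78/6 = 13
te_B = (6 + 4·9 + 18)/6 = 60/6 = 10
te_C = (3 + 4·5 + 13)/6 = 36/6 = 6
te_D = (1 + 4·2 + 3)/6 = 12/6 = 2
te_E = (8 + 4·12 + 28)/6 = 84/6 = 14
te_F = (8 + 4·11 + 26)/6 = 78/6 = 13
te_G = (1 + 4·2 + 9)/6 = 18/6 = 3
te_H = (1 + 4·2 + 9)/6 = 18/6 = 3

Forward pass:
ES_A = 0; EF_A = 13
ES_B = 0; EF_B = 10
ES_C = 10; EF_C = 10+6 = 16
ES_D = max(EF_A=13, EF_B=10) = 13; EF_D = 13+2 = 15
ES_E = 10; EF_E = 10+14 = 24
ES_F = 16; EF_F = 16+13 = 29
ES_G = 10; EF_G = 10+3 = 13
ES_H = max(EF_D=15, EF_E=24, EF_F=29, EF_G=13) = 29; EF_H = 29+3 = 32
Expected project duration μ = 32 days. Critical path: B → C → F → H.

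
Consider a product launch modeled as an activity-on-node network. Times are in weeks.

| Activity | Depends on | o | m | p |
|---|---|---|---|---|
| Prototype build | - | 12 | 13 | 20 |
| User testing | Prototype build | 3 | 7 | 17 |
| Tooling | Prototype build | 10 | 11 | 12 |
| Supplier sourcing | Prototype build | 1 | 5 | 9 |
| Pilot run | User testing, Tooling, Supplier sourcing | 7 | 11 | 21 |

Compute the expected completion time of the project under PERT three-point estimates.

te_Prototype build = (12 + 4·13 + 20)/6 = 84/6 = 14
te_User testing = (3 + 4·7 + 17)/6 = 48/6 = 8
te_Tooling = (10 + 4·11 + 12)/6 = 66/6 = 11
te_Supplier sourcing = (1 + 4·5 + 9)/6 = 30/6 = 5
te_Pilot run = (7 + 4·11 + 21)/6 = 72/6 = 12

Forward pass:
ES_Prototype build = 0; EF_Prototype build = 14
ES_User testing = 14; EF_User testing = 14+8 = 22
ES_Tooling = 14; EF_Tooling = 14+11 = 25
ES_Supplier sourcing = 14; EF_Supplier sourcing = 14+5 = 19
ES_Pilot run = max(EF_User testing=22, EF_Tooling=25, EF_Supplier sourcing=19) = 25; EF_Pilot run = 25+12 = 37
Expected project duration μ = 37 weeks. Critical path: Prototype build → Tooling → Pilot run.

37 weeks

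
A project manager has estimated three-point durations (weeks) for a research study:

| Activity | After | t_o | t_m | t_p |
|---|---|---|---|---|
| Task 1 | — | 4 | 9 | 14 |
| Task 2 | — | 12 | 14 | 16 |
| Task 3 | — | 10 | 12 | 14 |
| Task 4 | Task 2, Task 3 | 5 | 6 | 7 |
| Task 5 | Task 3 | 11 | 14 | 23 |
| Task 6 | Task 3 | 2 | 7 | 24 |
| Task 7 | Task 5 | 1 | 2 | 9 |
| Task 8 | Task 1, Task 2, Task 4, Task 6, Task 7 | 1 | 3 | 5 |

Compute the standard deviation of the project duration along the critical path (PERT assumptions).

te_Task 1 = (4 + 4·9 + 14)/6 = 54/6 = 9; σ²_Task 1 = ((14−4)/6)² = 2.778
te_Task 2 = (12 + 4·14 + 16)/6 = 84/6 = 14; σ²_Task 2 = ((16−12)/6)² = 0.444
te_Task 3 = (10 + 4·12 + 14)/6 = 72/6 = 12; σ²_Task 3 = ((14−10)/6)² = 0.444
te_Task 4 = (5 + 4·6 + 7)/6 = 36/6 = 6; σ²_Task 4 = ((7−5)/6)² = 0.111
te_Task 5 = (11 + 4·14 + 23)/6 = 90/6 = 15; σ²_Task 5 = ((23−11)/6)² = 4.000
te_Task 6 = (2 + 4·7 + 24)/6 = 54/6 = 9; σ²_Task 6 = ((24−2)/6)² = 13.444
te_Task 7 = (1 + 4·2 + 9)/6 = 18/6 = 3; σ²_Task 7 = ((9−1)/6)² = 1.778
te_Task 8 = (1 + 4·3 + 5)/6 = 18/6 = 3; σ²_Task 8 = ((5−1)/6)² = 0.444

Forward pass:
ES_Task 1 = 0; EF_Task 1 = 9
ES_Task 2 = 0; EF_Task 2 = 14
ES_Task 3 = 0; EF_Task 3 = 12
ES_Task 4 = max(EF_Task 2=14, EF_Task 3=12) = 14; EF_Task 4 = 14+6 = 20
ES_Task 5 = 12; EF_Task 5 = 12+15 = 27
ES_Task 6 = 12; EF_Task 6 = 12+9 = 21
ES_Task 7 = 27; EF_Task 7 = 27+3 = 30
ES_Task 8 = max(EF_Task 1=9, EF_Task 2=14, EF_Task 4=20, EF_Task 6=21, EF_Task 7=30) = 30; EF_Task 8 = 30+3 = 33
Expected project duration μ = 33 weeks. Critical path: Task 3 → Task 5 → Task 7 → Task 8.

Variance along critical path = 0.444 + 4.000 + 1.778 + 0.444 = 6.667
σ = √6.667 = 2.582 weeks

2.58 weeks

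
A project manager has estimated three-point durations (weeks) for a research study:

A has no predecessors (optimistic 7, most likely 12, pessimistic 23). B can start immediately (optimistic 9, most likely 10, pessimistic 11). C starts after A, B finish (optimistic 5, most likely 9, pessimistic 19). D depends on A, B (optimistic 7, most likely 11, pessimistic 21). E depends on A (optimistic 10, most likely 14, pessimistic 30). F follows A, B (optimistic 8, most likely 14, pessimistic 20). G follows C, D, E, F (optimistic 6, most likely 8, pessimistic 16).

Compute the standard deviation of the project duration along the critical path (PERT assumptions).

4.58 weeks

te_A = (7 + 4·12 + 23)/6 = 78/6 = 13; σ²_A = ((23−7)/6)² = 7.111
te_B = (9 + 4·10 + 11)/6 = 60/6 = 10; σ²_B = ((11−9)/6)² = 0.111
te_C = (5 + 4·9 + 19)/6 = 60/6 = 10; σ²_C = ((19−5)/6)² = 5.444
te_D = (7 + 4·11 + 21)/6 = 72/6 = 12; σ²_D = ((21−7)/6)² = 5.444
te_E = (10 + 4·14 + 30)/6 = 96/6 = 16; σ²_E = ((30−10)/6)² = 11.111
te_F = (8 + 4·14 + 20)/6 = 84/6 = 14; σ²_F = ((20−8)/6)² = 4.000
te_G = (6 + 4·8 + 16)/6 = 54/6 = 9; σ²_G = ((16−6)/6)² = 2.778

Forward pass:
ES_A = 0; EF_A = 13
ES_B = 0; EF_B = 10
ES_C = max(EF_A=13, EF_B=10) = 13; EF_C = 13+10 = 23
ES_D = max(EF_A=13, EF_B=10) = 13; EF_D = 13+12 = 25
ES_E = 13; EF_E = 13+16 = 29
ES_F = max(EF_A=13, EF_B=10) = 13; EF_F = 13+14 = 27
ES_G = max(EF_C=23, EF_D=25, EF_E=29, EF_F=27) = 29; EF_G = 29+9 = 38
Expected project duration μ = 38 weeks. Critical path: A → E → G.

Variance along critical path = 7.111 + 11.111 + 2.778 = 21.000
σ = √21.000 = 4.583 weeks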